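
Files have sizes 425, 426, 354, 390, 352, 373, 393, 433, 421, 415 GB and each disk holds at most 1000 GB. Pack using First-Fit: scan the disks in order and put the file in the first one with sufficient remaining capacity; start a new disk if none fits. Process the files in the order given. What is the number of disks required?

5

Put 425 GB in disk 1; 575 GB remain.
Put 426 GB in disk 1; 149 GB remain.
Put 354 GB in disk 2; 646 GB remain.
Put 390 GB in disk 2; 256 GB remain.
Put 352 GB in disk 3; 648 GB remain.
Put 373 GB in disk 3; 275 GB remain.
Put 393 GB in disk 4; 607 GB remain.
Put 433 GB in disk 4; 174 GB remain.
Put 421 GB in disk 5; 579 GB remain.
Put 415 GB in disk 5; 164 GB remain.
Final disks: [425,426] [354,390] [352,373] [393,433] [421,415].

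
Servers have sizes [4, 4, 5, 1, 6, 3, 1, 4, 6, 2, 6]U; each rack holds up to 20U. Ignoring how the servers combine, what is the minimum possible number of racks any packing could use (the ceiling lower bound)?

Total size = 4 + 4 + 5 + 1 + 6 + 3 + 1 + 4 + 6 + 2 + 6 = 42U.
⌈42 / 20⌉ = 3.

3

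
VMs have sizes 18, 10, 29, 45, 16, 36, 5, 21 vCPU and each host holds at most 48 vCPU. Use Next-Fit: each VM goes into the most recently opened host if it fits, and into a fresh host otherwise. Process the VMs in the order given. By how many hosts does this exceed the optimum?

2

Next-Fit: [18,10] [29] [45] [16] [36,5] [21] → 6 hosts.
Total size 180 vCPU; any packing needs at least ⌈180/48⌉ = 4 hosts.
An optimal packing achieves that bound: [45] [36,10] [29,18] [21,16,5] → 4 hosts.
Excess: 6 − 4 = 2.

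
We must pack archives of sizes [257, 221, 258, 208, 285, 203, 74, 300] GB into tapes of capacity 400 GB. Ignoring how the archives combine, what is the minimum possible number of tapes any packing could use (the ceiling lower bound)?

Total size = 257 + 221 + 258 + 208 + 285 + 203 + 74 + 300 = 1806 GB.
⌈1806 / 400⌉ = 5.

5 tapes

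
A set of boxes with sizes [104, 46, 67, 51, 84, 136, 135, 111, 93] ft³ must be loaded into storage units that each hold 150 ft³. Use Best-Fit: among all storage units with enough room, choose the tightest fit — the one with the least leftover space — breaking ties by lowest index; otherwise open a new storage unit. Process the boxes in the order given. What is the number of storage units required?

7

104 ft³ → storage unit 1 (remaining 46 ft³)
46 ft³ → storage unit 1 (remaining 0 ft³)
67 ft³ → storage unit 2 (remaining 83 ft³)
51 ft³ → storage unit 2 (remaining 32 ft³)
84 ft³ → storage unit 3 (remaining 66 ft³)
136 ft³ → storage unit 4 (remaining 14 ft³)
135 ft³ → storage unit 5 (remaining 15 ft³)
111 ft³ → storage unit 6 (remaining 39 ft³)
93 ft³ → storage unit 7 (remaining 57 ft³)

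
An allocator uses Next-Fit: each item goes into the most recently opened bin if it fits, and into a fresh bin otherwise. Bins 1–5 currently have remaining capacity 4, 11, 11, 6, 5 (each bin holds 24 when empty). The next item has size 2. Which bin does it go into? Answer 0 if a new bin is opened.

5

Next-Fit only looks at bin 5, which has 5 free.
2 fits there.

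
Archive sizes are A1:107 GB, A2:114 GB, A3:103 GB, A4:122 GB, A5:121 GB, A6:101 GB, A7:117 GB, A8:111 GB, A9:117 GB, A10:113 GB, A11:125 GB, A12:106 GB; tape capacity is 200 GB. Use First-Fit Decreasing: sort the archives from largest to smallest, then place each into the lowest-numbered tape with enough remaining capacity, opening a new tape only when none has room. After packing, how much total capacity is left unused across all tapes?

Sorted descending: 125, 122, 121, 117, 117, 114, 113, 111, 107, 106, 103, 101.
Put 125 GB in tape 1; 75 GB remain.
Put 122 GB in tape 2; 78 GB remain.
Put 121 GB in tape 3; 79 GB remain.
Put 117 GB in tape 4; 83 GB remain.
Put 117 GB in tape 5; 83 GB remain.
Put 114 GB in tape 6; 86 GB remain.
Put 113 GB in tape 7; 87 GB remain.
Put 111 GB in tape 8; 89 GB remain.
Put 107 GB in tape 9; 93 GB remain.
Put 106 GB in tape 10; 94 GB remain.
Put 103 GB in tape 11; 97 GB remain.
Put 101 GB in tape 12; 99 GB remain.
12 tapes × 200 GB = 2400 GB; used 1357 GB; unused 1043 GB.

1043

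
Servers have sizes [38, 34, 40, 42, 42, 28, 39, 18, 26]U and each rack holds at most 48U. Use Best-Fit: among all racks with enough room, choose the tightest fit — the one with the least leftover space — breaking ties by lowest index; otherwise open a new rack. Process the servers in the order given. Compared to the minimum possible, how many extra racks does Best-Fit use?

0

Best-Fit: [38] [34] [40] [42] [42] [28,18] [39] [26] → 8 racks.
8 servers exceed 24U (half the capacity), and no two of those can share a rack, so at least 8 racks are needed.
So 8 is already optimal.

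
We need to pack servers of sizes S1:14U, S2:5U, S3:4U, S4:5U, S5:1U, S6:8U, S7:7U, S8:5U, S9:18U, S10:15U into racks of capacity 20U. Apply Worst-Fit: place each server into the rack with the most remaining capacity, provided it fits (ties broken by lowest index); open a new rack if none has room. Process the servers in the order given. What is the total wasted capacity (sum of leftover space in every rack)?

18

Put S1 (14U) in rack 1; 6U remain.
Put S2 (5U) in rack 1; 1U remain.
Put S3 (4U) in rack 2; 16U remain.
Put S4 (5U) in rack 2; 11U remain.
Put S5 (1U) in rack 2; 10U remain.
Put S6 (8U) in rack 2; 2U remain.
Put S7 (7U) in rack 3; 13U remain.
Put S8 (5U) in rack 3; 8U remain.
Put S9 (18U) in rack 4; 2U remain.
Put S10 (15U) in rack 5; 5U remain.
5 racks × 20U = 100U; used 82U; unused 18U.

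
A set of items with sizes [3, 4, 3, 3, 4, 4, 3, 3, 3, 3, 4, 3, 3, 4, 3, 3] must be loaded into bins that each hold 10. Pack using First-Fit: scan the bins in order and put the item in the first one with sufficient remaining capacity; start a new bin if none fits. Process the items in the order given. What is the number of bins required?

6

3 → bin 1 (remaining 7)
4 → bin 1 (remaining 3)
3 → bin 1 (remaining 0)
3 → bin 2 (remaining 7)
4 → bin 2 (remaining 3)
4 → bin 3 (remaining 6)
3 → bin 2 (remaining 0)
3 → bin 3 (remaining 3)
3 → bin 3 (remaining 0)
3 → bin 4 (remaining 7)
4 → bin 4 (remaining 3)
3 → bin 4 (remaining 0)
3 → bin 5 (remaining 7)
4 → bin 5 (remaining 3)
3 → bin 5 (remaining 0)
3 → bin 6 (remaining 7)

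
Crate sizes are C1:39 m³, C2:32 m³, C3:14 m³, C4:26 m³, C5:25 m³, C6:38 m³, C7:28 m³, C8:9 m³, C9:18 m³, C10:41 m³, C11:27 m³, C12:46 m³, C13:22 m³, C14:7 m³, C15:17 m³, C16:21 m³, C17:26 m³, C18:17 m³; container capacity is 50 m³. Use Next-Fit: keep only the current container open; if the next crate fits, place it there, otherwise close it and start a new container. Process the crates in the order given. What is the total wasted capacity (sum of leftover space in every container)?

197

C1 (39 m³) → container 1 (remaining 11 m³)
C2 (32 m³) → container 2 (remaining 18 m³)
C3 (14 m³) → container 2 (remaining 4 m³)
C4 (26 m³) → container 3 (remaining 24 m³)
C5 (25 m³) → container 4 (remaining 25 m³)
C6 (38 m³) → container 5 (remaining 12 m³)
C7 (28 m³) → container 6 (remaining 22 m³)
C8 (9 m³) → container 6 (remaining 13 m³)
C9 (18 m³) → container 7 (remaining 32 m³)
C10 (41 m³) → container 8 (remaining 9 m³)
C11 (27 m³) → container 9 (remaining 23 m³)
C12 (46 m³) → container 10 (remaining 4 m³)
C13 (22 m³) → container 11 (remaining 28 m³)
C14 (7 m³) → container 11 (remaining 21 m³)
C15 (17 m³) → container 11 (remaining 4 m³)
C16 (21 m³) → container 12 (remaining 29 m³)
C17 (26 m³) → container 12 (remaining 3 m³)
C18 (17 m³) → container 13 (remaining 33 m³)
13 containers × 50 m³ = 650 m³; used 453 m³; unused 197 m³.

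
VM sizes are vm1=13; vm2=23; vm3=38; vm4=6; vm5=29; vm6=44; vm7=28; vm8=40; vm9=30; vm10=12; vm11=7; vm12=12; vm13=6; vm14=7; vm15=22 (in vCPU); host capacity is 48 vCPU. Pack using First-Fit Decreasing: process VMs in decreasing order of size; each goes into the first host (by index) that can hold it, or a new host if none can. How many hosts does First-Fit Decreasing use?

Sorted descending: 44, 40, 38, 30, 29, 28, 23, 22, 13, 12, 12, 7, 7, 6, 6.
host 1: place 44 vCPU, 4 vCPU left
host 2: place 40 vCPU, 8 vCPU left
host 3: place 38 vCPU, 10 vCPU left
host 4: place 30 vCPU, 18 vCPU left
host 5: place 29 vCPU, 19 vCPU left
host 6: place 28 vCPU, 20 vCPU left
host 7: place 23 vCPU, 25 vCPU left
host 7: place 22 vCPU, 3 vCPU left
host 4: place 13 vCPU, 5 vCPU left
host 5: place 12 vCPU, 7 vCPU left
host 6: place 12 vCPU, 8 vCPU left
host 2: place 7 vCPU, 1 vCPU left
host 3: place 7 vCPU, 3 vCPU left
host 5: place 6 vCPU, 1 vCPU left
host 6: place 6 vCPU, 2 vCPU left
Final hosts: [44] [40,7] [38,7] [30,13] [29,12,6] [28,12,6] [23,22].

7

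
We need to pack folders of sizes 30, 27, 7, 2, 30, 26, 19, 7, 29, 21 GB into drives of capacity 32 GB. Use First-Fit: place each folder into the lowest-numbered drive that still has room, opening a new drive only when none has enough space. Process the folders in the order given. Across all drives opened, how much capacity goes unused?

26

Put 30 GB in drive 1; 2 GB remain.
Put 27 GB in drive 2; 5 GB remain.
Put 7 GB in drive 3; 25 GB remain.
Put 2 GB in drive 1; 0 GB remain.
Put 30 GB in drive 4; 2 GB remain.
Put 26 GB in drive 5; 6 GB remain.
Put 19 GB in drive 3; 6 GB remain.
Put 7 GB in drive 6; 25 GB remain.
Put 29 GB in drive 7; 3 GB remain.
Put 21 GB in drive 6; 4 GB remain.
7 drives × 32 GB = 224 GB; used 198 GB; unused 26 GB.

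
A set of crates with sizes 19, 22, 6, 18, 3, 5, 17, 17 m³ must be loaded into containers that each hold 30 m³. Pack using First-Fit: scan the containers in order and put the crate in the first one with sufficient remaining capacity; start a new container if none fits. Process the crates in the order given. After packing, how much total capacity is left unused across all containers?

43

19 m³ → container 1 (remaining 11 m³)
22 m³ → container 2 (remaining 8 m³)
6 m³ → container 1 (remaining 5 m³)
18 m³ → container 3 (remaining 12 m³)
3 m³ → container 1 (remaining 2 m³)
5 m³ → container 2 (remaining 3 m³)
17 m³ → container 4 (remaining 13 m³)
17 m³ → container 5 (remaining 13 m³)
5 containers × 30 m³ = 150 m³; used 107 m³; unused 43 m³.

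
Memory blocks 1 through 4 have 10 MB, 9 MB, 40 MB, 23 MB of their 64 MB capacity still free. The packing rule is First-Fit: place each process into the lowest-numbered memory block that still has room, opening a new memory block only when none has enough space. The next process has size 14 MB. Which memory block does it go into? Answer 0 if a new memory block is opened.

Memory blocks with room: memory block 3 (40 MB), memory block 4 (23 MB).
The first with room is memory block 3.

3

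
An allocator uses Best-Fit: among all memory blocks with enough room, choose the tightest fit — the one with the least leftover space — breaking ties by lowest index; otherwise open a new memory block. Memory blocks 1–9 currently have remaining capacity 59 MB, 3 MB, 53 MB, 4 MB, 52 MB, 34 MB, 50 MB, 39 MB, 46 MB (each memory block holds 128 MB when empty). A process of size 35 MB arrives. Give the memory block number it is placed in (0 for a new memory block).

8

Memory blocks with room: memory block 1 (59 MB), memory block 3 (53 MB), memory block 5 (52 MB), memory block 7 (50 MB), memory block 8 (39 MB), memory block 9 (46 MB).
Tightest fit is memory block 8 with 39 MB free.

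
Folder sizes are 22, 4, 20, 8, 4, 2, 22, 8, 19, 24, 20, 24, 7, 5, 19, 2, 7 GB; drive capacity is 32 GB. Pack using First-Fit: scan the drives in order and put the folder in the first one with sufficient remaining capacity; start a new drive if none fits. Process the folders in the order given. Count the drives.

drive 1: place 22 GB, 10 GB left
drive 1: place 4 GB, 6 GB left
drive 2: place 20 GB, 12 GB left
drive 2: place 8 GB, 4 GB left
drive 1: place 4 GB, 2 GB left
drive 1: place 2 GB, 0 GB left
drive 3: place 22 GB, 10 GB left
drive 3: place 8 GB, 2 GB left
drive 4: place 19 GB, 13 GB left
drive 5: place 24 GB, 8 GB left
drive 6: place 20 GB, 12 GB left
drive 7: place 24 GB, 8 GB left
drive 4: place 7 GB, 6 GB left
drive 4: place 5 GB, 1 GB left
drive 8: place 19 GB, 13 GB left
drive 2: place 2 GB, 2 GB left
drive 5: place 7 GB, 1 GB left

8 drives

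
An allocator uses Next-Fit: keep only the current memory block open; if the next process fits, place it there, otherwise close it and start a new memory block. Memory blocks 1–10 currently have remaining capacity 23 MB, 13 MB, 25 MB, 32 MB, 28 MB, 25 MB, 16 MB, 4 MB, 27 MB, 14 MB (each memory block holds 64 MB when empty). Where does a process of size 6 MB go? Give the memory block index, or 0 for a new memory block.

Next-Fit only looks at memory block 10, which has 14 MB free.
6 MB fits there.

10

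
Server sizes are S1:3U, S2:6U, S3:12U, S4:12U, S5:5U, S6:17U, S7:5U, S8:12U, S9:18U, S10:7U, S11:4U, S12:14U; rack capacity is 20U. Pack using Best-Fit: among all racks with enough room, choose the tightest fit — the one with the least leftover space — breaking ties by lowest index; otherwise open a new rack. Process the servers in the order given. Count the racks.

7 racks

rack 1: place S1 (3U), 17U left
rack 1: place S2 (6U), 11U left
rack 2: place S3 (12U), 8U left
rack 3: place S4 (12U), 8U left
rack 2: place S5 (5U), 3U left
rack 4: place S6 (17U), 3U left
rack 3: place S7 (5U), 3U left
rack 5: place S8 (12U), 8U left
rack 6: place S9 (18U), 2U left
rack 5: place S10 (7U), 1U left
rack 1: place S11 (4U), 7U left
rack 7: place S12 (14U), 6U left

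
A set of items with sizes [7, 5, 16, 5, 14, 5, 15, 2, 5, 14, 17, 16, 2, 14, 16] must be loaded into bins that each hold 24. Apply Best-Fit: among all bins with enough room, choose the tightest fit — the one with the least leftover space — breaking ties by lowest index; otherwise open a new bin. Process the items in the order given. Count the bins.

bin 1: place 7, 17 left
bin 1: place 5, 12 left
bin 2: place 16, 8 left
bin 2: place 5, 3 left
bin 3: place 14, 10 left
bin 3: place 5, 5 left
bin 4: place 15, 9 left
bin 2: place 2, 1 left
bin 3: place 5, 0 left
bin 5: place 14, 10 left
bin 6: place 17, 7 left
bin 7: place 16, 8 left
bin 6: place 2, 5 left
bin 8: place 14, 10 left
bin 9: place 16, 8 left
Final bins: [7,5] [16,5,2] [14,5,5] [15] [14] [17,2] [16] [14] [16].

9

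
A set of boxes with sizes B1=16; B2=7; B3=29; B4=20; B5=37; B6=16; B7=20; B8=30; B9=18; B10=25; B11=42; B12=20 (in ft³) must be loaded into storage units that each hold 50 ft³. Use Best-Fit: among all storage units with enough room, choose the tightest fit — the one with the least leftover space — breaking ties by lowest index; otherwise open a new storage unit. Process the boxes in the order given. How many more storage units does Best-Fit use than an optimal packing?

Best-Fit: [16,7,16] [29,20] [37] [20,30] [18,25] [42] [20] → 7 storage units.
Total size 280 ft³; any packing needs at least ⌈280/50⌉ = 6 storage units.
An optimal packing achieves that bound: [42,7] [37] [30,20] [29,20] [25,20] [18,16,16] → 6 storage units.
Excess: 7 − 6 = 1.

1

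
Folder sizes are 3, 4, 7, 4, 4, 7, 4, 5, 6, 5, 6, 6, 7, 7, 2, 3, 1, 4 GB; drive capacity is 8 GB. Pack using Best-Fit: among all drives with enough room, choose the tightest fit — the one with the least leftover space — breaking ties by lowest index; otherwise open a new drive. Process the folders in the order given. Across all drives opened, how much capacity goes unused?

11

3 GB → drive 1 (remaining 5 GB)
4 GB → drive 1 (remaining 1 GB)
7 GB → drive 2 (remaining 1 GB)
4 GB → drive 3 (remaining 4 GB)
4 GB → drive 3 (remaining 0 GB)
7 GB → drive 4 (remaining 1 GB)
4 GB → drive 5 (remaining 4 GB)
5 GB → drive 6 (remaining 3 GB)
6 GB → drive 7 (remaining 2 GB)
5 GB → drive 8 (remaining 3 GB)
6 GB → drive 9 (remaining 2 GB)
6 GB → drive 10 (remaining 2 GB)
7 GB → drive 11 (remaining 1 GB)
7 GB → drive 12 (remaining 1 GB)
2 GB → drive 7 (remaining 0 GB)
3 GB → drive 6 (remaining 0 GB)
1 GB → drive 1 (remaining 0 GB)
4 GB → drive 5 (remaining 0 GB)
12 drives × 8 GB = 96 GB; used 85 GB; unused 11 GB.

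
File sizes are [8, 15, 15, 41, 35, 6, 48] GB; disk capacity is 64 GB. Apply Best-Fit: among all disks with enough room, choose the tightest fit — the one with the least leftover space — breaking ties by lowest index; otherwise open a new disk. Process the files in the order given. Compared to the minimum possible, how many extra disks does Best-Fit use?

Best-Fit: [8,15,15] [41,6] [35] [48] → 4 disks.
Total size 168 GB; any packing needs at least ⌈168/64⌉ = 3 disks.
An optimal packing achieves that bound: [48,15] [41,15,8] [35,6] → 3 disks.
Excess: 4 − 3 = 1.

1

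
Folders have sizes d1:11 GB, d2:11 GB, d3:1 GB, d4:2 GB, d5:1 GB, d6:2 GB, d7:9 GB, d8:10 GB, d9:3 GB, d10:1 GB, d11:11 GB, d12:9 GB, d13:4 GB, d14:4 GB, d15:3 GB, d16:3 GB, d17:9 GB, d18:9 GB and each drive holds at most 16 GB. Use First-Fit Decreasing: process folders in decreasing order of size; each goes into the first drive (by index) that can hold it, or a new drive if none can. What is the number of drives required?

Sorted descending: 11, 11, 11, 10, 9, 9, 9, 9, 4, 4, 3, 3, 3, 2, 2, 1, 1, 1.
drive 1: place 11 GB, 5 GB left
drive 2: place 11 GB, 5 GB left
drive 3: place 11 GB, 5 GB left
drive 4: place 10 GB, 6 GB left
drive 5: place 9 GB, 7 GB left
drive 6: place 9 GB, 7 GB left
drive 7: place 9 GB, 7 GB left
drive 8: place 9 GB, 7 GB left
drive 1: place 4 GB, 1 GB left
drive 2: place 4 GB, 1 GB left
drive 3: place 3 GB, 2 GB left
drive 4: place 3 GB, 3 GB left
drive 4: place 3 GB, 0 GB left
drive 3: place 2 GB, 0 GB left
drive 5: place 2 GB, 5 GB left
drive 1: place 1 GB, 0 GB left
drive 2: place 1 GB, 0 GB left
drive 5: place 1 GB, 4 GB left

8 drives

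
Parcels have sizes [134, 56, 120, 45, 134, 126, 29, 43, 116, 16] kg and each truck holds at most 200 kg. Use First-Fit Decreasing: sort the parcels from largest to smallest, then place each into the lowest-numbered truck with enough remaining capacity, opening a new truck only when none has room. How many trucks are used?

Sorted descending: 134, 134, 126, 120, 116, 56, 45, 43, 29, 16.
134 kg → truck 1 (remaining 66 kg)
134 kg → truck 2 (remaining 66 kg)
126 kg → truck 3 (remaining 74 kg)
120 kg → truck 4 (remaining 80 kg)
116 kg → truck 5 (remaining 84 kg)
56 kg → truck 1 (remaining 10 kg)
45 kg → truck 2 (remaining 21 kg)
43 kg → truck 3 (remaining 31 kg)
29 kg → truck 3 (remaining 2 kg)
16 kg → truck 2 (remaining 5 kg)

5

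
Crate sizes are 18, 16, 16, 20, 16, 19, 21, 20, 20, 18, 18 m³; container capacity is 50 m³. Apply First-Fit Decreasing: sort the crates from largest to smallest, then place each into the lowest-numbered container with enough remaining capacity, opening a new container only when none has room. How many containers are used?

5

Sorted descending: 21, 20, 20, 20, 19, 18, 18, 18, 16, 16, 16.
21 m³ → container 1 (remaining 29 m³)
20 m³ → container 1 (remaining 9 m³)
20 m³ → container 2 (remaining 30 m³)
20 m³ → container 2 (remaining 10 m³)
19 m³ → container 3 (remaining 31 m³)
18 m³ → container 3 (remaining 13 m³)
18 m³ → container 4 (remaining 32 m³)
18 m³ → container 4 (remaining 14 m³)
16 m³ → container 5 (remaining 34 m³)
16 m³ → container 5 (remaining 18 m³)
16 m³ → container 5 (remaining 2 m³)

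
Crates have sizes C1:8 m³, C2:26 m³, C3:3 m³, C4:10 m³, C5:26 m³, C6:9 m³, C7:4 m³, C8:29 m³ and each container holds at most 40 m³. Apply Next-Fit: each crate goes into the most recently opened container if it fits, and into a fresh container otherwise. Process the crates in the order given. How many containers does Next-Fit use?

C1 (8 m³) → container 1 (remaining 32 m³)
C2 (26 m³) → container 1 (remaining 6 m³)
C3 (3 m³) → container 1 (remaining 3 m³)
C4 (10 m³) → container 2 (remaining 30 m³)
C5 (26 m³) → container 2 (remaining 4 m³)
C6 (9 m³) → container 3 (remaining 31 m³)
C7 (4 m³) → container 3 (remaining 27 m³)
C8 (29 m³) → container 4 (remaining 11 m³)

4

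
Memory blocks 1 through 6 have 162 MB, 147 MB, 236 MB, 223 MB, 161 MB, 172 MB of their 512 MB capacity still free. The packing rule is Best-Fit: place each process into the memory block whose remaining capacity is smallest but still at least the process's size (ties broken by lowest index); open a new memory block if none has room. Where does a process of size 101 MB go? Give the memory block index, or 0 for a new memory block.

Memory blocks with room: memory block 1 (162 MB), memory block 2 (147 MB), memory block 3 (236 MB), memory block 4 (223 MB), memory block 5 (161 MB), memory block 6 (172 MB).
Tightest fit is memory block 2 with 147 MB free.

2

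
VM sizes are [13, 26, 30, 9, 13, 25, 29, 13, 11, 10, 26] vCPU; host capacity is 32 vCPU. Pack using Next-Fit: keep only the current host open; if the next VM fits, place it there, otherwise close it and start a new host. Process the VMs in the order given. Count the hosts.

13 vCPU → host 1 (remaining 19 vCPU)
26 vCPU → host 2 (remaining 6 vCPU)
30 vCPU → host 3 (remaining 2 vCPU)
9 vCPU → host 4 (remaining 23 vCPU)
13 vCPU → host 4 (remaining 10 vCPU)
25 vCPU → host 5 (remaining 7 vCPU)
29 vCPU → host 6 (remaining 3 vCPU)
13 vCPU → host 7 (remaining 19 vCPU)
11 vCPU → host 7 (remaining 8 vCPU)
10 vCPU → host 8 (remaining 22 vCPU)
26 vCPU → host 9 (remaining 6 vCPU)
Final hosts: [13] [26] [30] [9,13] [25] [29] [13,11] [10] [26].

9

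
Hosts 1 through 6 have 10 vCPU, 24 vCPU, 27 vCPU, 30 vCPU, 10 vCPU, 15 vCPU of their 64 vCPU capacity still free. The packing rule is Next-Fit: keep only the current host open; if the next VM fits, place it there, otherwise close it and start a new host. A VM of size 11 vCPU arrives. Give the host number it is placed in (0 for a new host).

Next-Fit only looks at host 6, which has 15 vCPU free.
11 vCPU fits there.

6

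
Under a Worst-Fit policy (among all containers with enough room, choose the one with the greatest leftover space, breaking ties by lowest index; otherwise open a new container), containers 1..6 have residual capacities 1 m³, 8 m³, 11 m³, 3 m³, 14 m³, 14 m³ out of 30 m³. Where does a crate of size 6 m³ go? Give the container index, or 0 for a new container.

Containers with room: container 2 (8 m³), container 3 (11 m³), container 5 (14 m³), container 6 (14 m³).
Most room is container 5 with 14 m³ free.

5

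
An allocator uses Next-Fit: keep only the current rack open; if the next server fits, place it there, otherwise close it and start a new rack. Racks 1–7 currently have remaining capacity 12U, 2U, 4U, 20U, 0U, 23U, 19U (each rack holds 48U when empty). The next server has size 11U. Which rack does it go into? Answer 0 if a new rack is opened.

Next-Fit only looks at rack 7, which has 19U free.
11U fits there.

7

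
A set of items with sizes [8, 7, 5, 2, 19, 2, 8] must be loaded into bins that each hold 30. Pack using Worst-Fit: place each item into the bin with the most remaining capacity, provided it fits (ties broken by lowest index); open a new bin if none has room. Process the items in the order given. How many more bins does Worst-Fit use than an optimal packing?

Worst-Fit: [8,7,5,2] [19,2,8] → 2 bins.
Total size 51; any packing needs at least ⌈51/30⌉ = 2 bins.
So 2 is already optimal.

0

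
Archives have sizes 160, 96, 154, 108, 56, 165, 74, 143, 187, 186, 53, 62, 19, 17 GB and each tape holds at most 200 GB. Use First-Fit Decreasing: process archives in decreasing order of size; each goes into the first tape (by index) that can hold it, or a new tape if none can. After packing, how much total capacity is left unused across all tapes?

320

Sorted descending: 187, 186, 165, 160, 154, 143, 108, 96, 74, 62, 56, 53, 19, 17.
187 GB → tape 1 (remaining 13 GB)
186 GB → tape 2 (remaining 14 GB)
165 GB → tape 3 (remaining 35 GB)
160 GB → tape 4 (remaining 40 GB)
154 GB → tape 5 (remaining 46 GB)
143 GB → tape 6 (remaining 57 GB)
108 GB → tape 7 (remaining 92 GB)
96 GB → tape 8 (remaining 104 GB)
74 GB → tape 7 (remaining 18 GB)
62 GB → tape 8 (remaining 42 GB)
56 GB → tape 6 (remaining 1 GB)
53 GB → tape 9 (remaining 147 GB)
19 GB → tape 3 (remaining 16 GB)
17 GB → tape 4 (remaining 23 GB)
9 tapes × 200 GB = 1800 GB; used 1480 GB; unused 320 GB.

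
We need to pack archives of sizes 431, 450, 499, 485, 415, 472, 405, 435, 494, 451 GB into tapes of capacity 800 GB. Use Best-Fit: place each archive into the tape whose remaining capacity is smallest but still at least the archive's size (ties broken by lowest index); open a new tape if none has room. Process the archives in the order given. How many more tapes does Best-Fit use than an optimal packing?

0

Best-Fit: [431] [450] [499] [485] [415] [472] [405] [435] [494] [451] → 10 tapes.
10 archives exceed 400 GB (half the capacity), and no two of those can share a tape, so at least 10 tapes are needed.
So 10 is already optimal.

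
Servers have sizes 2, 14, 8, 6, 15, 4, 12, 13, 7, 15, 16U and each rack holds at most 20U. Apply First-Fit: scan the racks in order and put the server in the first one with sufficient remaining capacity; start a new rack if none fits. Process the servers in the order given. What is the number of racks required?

Put 2U in rack 1; 18U remain.
Put 14U in rack 1; 4U remain.
Put 8U in rack 2; 12U remain.
Put 6U in rack 2; 6U remain.
Put 15U in rack 3; 5U remain.
Put 4U in rack 1; 0U remain.
Put 12U in rack 4; 8U remain.
Put 13U in rack 5; 7U remain.
Put 7U in rack 4; 1U remain.
Put 15U in rack 6; 5U remain.
Put 16U in rack 7; 4U remain.
Final racks: [2,14,4] [8,6] [15] [12,7] [13] [15] [16].

7 racks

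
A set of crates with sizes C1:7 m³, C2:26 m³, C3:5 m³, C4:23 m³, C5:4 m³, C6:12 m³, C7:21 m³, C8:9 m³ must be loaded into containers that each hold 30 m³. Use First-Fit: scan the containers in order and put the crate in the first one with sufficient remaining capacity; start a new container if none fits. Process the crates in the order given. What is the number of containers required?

4 containers

Put C1 (7 m³) in container 1; 23 m³ remain.
Put C2 (26 m³) in container 2; 4 m³ remain.
Put C3 (5 m³) in container 1; 18 m³ remain.
Put C4 (23 m³) in container 3; 7 m³ remain.
Put C5 (4 m³) in container 1; 14 m³ remain.
Put C6 (12 m³) in container 1; 2 m³ remain.
Put C7 (21 m³) in container 4; 9 m³ remain.
Put C8 (9 m³) in container 4; 0 m³ remain.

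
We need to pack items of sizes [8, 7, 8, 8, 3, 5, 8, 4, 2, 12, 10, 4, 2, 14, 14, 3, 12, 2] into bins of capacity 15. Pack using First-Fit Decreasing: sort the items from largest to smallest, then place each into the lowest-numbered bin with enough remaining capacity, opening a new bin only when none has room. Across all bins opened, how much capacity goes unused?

Sorted descending: 14, 14, 12, 12, 10, 8, 8, 8, 8, 7, 5, 4, 4, 3, 3, 2, 2, 2.
bin 1: place 14, 1 left
bin 2: place 14, 1 left
bin 3: place 12, 3 left
bin 4: place 12, 3 left
bin 5: place 10, 5 left
bin 6: place 8, 7 left
bin 7: place 8, 7 left
bin 8: place 8, 7 left
bin 9: place 8, 7 left
bin 6: place 7, 0 left
bin 5: place 5, 0 left
bin 7: place 4, 3 left
bin 8: place 4, 3 left
bin 3: place 3, 0 left
bin 4: place 3, 0 left
bin 7: place 2, 1 left
bin 8: place 2, 1 left
bin 9: place 2, 5 left
9 bins × 15 = 135; used 126; unused 9.

9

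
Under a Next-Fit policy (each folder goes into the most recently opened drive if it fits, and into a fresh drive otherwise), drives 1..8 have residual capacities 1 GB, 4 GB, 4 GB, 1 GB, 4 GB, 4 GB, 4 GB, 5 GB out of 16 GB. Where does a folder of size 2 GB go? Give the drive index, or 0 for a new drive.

8

Next-Fit only looks at drive 8, which has 5 GB free.
2 GB fits there.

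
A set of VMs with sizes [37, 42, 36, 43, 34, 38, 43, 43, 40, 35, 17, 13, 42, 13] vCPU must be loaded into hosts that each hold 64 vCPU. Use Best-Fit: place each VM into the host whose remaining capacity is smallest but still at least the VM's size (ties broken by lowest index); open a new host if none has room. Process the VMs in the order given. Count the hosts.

37 vCPU → host 1 (remaining 27 vCPU)
42 vCPU → host 2 (remaining 22 vCPU)
36 vCPU → host 3 (remaining 28 vCPU)
43 vCPU → host 4 (remaining 21 vCPU)
34 vCPU → host 5 (remaining 30 vCPU)
38 vCPU → host 6 (remaining 26 vCPU)
43 vCPU → host 7 (remaining 21 vCPU)
43 vCPU → host 8 (remaining 21 vCPU)
40 vCPU → host 9 (remaining 24 vCPU)
35 vCPU → host 10 (remaining 29 vCPU)
17 vCPU → host 4 (remaining 4 vCPU)
13 vCPU → host 7 (remaining 8 vCPU)
42 vCPU → host 11 (remaining 22 vCPU)
13 vCPU → host 8 (remaining 8 vCPU)

11 hosts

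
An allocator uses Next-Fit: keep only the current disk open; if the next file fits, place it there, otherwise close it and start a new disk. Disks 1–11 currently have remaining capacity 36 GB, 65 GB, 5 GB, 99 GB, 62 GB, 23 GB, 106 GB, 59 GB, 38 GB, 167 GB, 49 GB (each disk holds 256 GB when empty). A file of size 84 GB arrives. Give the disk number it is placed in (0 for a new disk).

Next-Fit only looks at disk 11, which has 49 GB free.
84 GB does not fit, so a new disk is opened.

0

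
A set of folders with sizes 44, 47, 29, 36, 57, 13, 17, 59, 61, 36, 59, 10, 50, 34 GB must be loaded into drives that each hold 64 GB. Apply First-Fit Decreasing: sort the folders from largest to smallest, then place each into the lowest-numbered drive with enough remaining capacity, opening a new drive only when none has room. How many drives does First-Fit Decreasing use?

10 drives

Sorted descending: 61, 59, 59, 57, 50, 47, 44, 36, 36, 34, 29, 17, 13, 10.
drive 1: place 61 GB, 3 GB left
drive 2: place 59 GB, 5 GB left
drive 3: place 59 GB, 5 GB left
drive 4: place 57 GB, 7 GB left
drive 5: place 50 GB, 14 GB left
drive 6: place 47 GB, 17 GB left
drive 7: place 44 GB, 20 GB left
drive 8: place 36 GB, 28 GB left
drive 9: place 36 GB, 28 GB left
drive 10: place 34 GB, 30 GB left
drive 10: place 29 GB, 1 GB left
drive 6: place 17 GB, 0 GB left
drive 5: place 13 GB, 1 GB left
drive 7: place 10 GB, 10 GB left
Final drives: [61] [59] [59] [57] [50,13] [47,17] [44,10] [36] [36] [34,29].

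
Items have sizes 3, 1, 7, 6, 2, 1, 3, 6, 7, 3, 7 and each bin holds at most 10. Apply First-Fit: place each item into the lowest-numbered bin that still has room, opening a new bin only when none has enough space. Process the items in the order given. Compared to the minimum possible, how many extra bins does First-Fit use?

First-Fit: [3,1,6] [7,2,1] [3,6] [7,3] [7] → 5 bins.
Total size 46; any packing needs at least ⌈46/10⌉ = 5 bins.
So 5 is already optimal.

0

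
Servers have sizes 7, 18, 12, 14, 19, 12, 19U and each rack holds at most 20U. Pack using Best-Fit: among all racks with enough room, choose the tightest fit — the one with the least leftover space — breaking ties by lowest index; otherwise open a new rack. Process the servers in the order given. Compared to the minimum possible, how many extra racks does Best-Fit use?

Best-Fit: [7,12] [18] [14] [19] [12] [19] → 6 racks.
Total size 101U; any packing needs at least ⌈101/20⌉ = 6 racks.
So 6 is already optimal.

0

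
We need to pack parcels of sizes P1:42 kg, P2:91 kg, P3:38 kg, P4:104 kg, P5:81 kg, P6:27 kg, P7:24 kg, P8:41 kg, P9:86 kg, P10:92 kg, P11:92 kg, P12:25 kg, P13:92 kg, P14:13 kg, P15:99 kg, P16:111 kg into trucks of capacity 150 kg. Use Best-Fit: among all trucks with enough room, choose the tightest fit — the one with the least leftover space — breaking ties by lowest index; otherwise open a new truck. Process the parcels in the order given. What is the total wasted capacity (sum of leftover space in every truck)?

292

Put P1 (42 kg) in truck 1; 108 kg remain.
Put P2 (91 kg) in truck 1; 17 kg remain.
Put P3 (38 kg) in truck 2; 112 kg remain.
Put P4 (104 kg) in truck 2; 8 kg remain.
Put P5 (81 kg) in truck 3; 69 kg remain.
Put P6 (27 kg) in truck 3; 42 kg remain.
Put P7 (24 kg) in truck 3; 18 kg remain.
Put P8 (41 kg) in truck 4; 109 kg remain.
Put P9 (86 kg) in truck 4; 23 kg remain.
Put P10 (92 kg) in truck 5; 58 kg remain.
Put P11 (92 kg) in truck 6; 58 kg remain.
Put P12 (25 kg) in truck 5; 33 kg remain.
Put P13 (92 kg) in truck 7; 58 kg remain.
Put P14 (13 kg) in truck 1; 4 kg remain.
Put P15 (99 kg) in truck 8; 51 kg remain.
Put P16 (111 kg) in truck 9; 39 kg remain.
9 trucks × 150 kg = 1350 kg; used 1058 kg; unused 292 kg.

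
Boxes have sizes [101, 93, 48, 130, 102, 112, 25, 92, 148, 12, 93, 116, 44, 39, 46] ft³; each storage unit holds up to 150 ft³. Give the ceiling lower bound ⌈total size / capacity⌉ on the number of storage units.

9

Total size = 101 + 93 + 48 + 130 + 102 + 112 + 25 + 92 + 148 + 12 + 93 + 116 + 44 + 39 + 46 = 1201 ft³.
⌈1201 / 150⌉ = 9.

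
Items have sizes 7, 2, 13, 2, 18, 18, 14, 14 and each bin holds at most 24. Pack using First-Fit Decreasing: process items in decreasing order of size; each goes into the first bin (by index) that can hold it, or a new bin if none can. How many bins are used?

Sorted descending: 18, 18, 14, 14, 13, 7, 2, 2.
Put 18 in bin 1; 6 remain.
Put 18 in bin 2; 6 remain.
Put 14 in bin 3; 10 remain.
Put 14 in bin 4; 10 remain.
Put 13 in bin 5; 11 remain.
Put 7 in bin 3; 3 remain.
Put 2 in bin 1; 4 remain.
Put 2 in bin 1; 2 remain.
Final bins: [18,2,2] [18] [14,7] [14] [13].

5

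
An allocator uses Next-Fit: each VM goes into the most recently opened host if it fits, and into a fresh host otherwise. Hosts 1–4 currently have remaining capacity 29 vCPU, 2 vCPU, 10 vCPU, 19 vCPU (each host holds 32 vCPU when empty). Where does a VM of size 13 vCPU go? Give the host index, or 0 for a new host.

Next-Fit only looks at host 4, which has 19 vCPU free.
13 vCPU fits there.

4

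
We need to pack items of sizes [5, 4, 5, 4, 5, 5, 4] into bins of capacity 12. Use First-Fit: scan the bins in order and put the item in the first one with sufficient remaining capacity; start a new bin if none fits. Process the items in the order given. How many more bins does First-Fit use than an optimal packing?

1

First-Fit: [5,4] [5,4] [5,5] [4] → 4 bins.
Total size 32; any packing needs at least ⌈32/12⌉ = 3 bins.
An optimal packing achieves that bound: [5,5] [5,5] [4,4,4] → 3 bins.
Excess: 4 − 3 = 1.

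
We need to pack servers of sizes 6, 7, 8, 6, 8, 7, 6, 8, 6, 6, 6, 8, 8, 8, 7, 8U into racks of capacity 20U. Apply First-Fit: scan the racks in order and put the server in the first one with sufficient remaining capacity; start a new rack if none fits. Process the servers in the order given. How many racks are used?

rack 1: place 6U, 14U left
rack 1: place 7U, 7U left
rack 2: place 8U, 12U left
rack 1: place 6U, 1U left
rack 2: place 8U, 4U left
rack 3: place 7U, 13U left
rack 3: place 6U, 7U left
rack 4: place 8U, 12U left
rack 3: place 6U, 1U left
rack 4: place 6U, 6U left
rack 4: place 6U, 0U left
rack 5: place 8U, 12U left
rack 5: place 8U, 4U left
rack 6: place 8U, 12U left
rack 6: place 7U, 5U left
rack 7: place 8U, 12U left

7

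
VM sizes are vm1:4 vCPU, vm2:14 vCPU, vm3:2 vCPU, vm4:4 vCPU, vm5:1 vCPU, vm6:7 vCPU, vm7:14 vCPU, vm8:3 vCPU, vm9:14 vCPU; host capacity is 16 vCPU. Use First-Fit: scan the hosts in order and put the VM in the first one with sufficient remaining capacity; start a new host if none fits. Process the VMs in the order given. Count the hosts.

vm1 (4 vCPU) → host 1 (remaining 12 vCPU)
vm2 (14 vCPU) → host 2 (remaining 2 vCPU)
vm3 (2 vCPU) → host 1 (remaining 10 vCPU)
vm4 (4 vCPU) → host 1 (remaining 6 vCPU)
vm5 (1 vCPU) → host 1 (remaining 5 vCPU)
vm6 (7 vCPU) → host 3 (remaining 9 vCPU)
vm7 (14 vCPU) → host 4 (remaining 2 vCPU)
vm8 (3 vCPU) → host 1 (remaining 2 vCPU)
vm9 (14 vCPU) → host 5 (remaining 2 vCPU)

5 hosts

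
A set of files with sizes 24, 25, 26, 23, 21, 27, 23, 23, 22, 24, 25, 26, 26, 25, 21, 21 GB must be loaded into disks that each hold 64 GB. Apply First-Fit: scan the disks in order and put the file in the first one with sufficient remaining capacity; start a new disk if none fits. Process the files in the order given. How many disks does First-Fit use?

8

disk 1: place 24 GB, 40 GB left
disk 1: place 25 GB, 15 GB left
disk 2: place 26 GB, 38 GB left
disk 2: place 23 GB, 15 GB left
disk 3: place 21 GB, 43 GB left
disk 3: place 27 GB, 16 GB left
disk 4: place 23 GB, 41 GB left
disk 4: place 23 GB, 18 GB left
disk 5: place 22 GB, 42 GB left
disk 5: place 24 GB, 18 GB left
disk 6: place 25 GB, 39 GB left
disk 6: place 26 GB, 13 GB left
disk 7: place 26 GB, 38 GB left
disk 7: place 25 GB, 13 GB left
disk 8: place 21 GB, 43 GB left
disk 8: place 21 GB, 22 GB left
Final disks: [24,25] [26,23] [21,27] [23,23] [22,24] [25,26] [26,25] [21,21].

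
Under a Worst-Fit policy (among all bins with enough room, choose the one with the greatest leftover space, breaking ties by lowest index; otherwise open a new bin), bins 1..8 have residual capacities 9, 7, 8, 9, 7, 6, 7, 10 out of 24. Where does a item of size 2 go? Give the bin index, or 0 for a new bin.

Bins with room: bin 1 (9), bin 2 (7), bin 3 (8), bin 4 (9), bin 5 (7), bin 6 (6), bin 7 (7), bin 8 (10).
Most room is bin 8 with 10 free.

8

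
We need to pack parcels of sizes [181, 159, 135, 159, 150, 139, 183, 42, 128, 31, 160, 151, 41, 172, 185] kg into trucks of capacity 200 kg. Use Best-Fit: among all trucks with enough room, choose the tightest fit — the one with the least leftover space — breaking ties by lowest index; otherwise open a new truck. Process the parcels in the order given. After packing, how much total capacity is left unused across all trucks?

truck 1: place 181 kg, 19 kg left
truck 2: place 159 kg, 41 kg left
truck 3: place 135 kg, 65 kg left
truck 4: place 159 kg, 41 kg left
truck 5: place 150 kg, 50 kg left
truck 6: place 139 kg, 61 kg left
truck 7: place 183 kg, 17 kg left
truck 5: place 42 kg, 8 kg left
truck 8: place 128 kg, 72 kg left
truck 2: place 31 kg, 10 kg left
truck 9: place 160 kg, 40 kg left
truck 10: place 151 kg, 49 kg left
truck 4: place 41 kg, 0 kg left
truck 11: place 172 kg, 28 kg left
truck 12: place 185 kg, 15 kg left
12 trucks × 200 kg = 2400 kg; used 2016 kg; unused 384 kg.

384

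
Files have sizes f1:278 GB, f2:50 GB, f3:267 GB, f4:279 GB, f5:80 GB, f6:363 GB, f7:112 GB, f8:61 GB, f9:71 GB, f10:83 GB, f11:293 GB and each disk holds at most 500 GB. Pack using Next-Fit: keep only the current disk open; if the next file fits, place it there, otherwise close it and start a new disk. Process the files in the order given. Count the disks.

6

Put f1 (278 GB) in disk 1; 222 GB remain.
Put f2 (50 GB) in disk 1; 172 GB remain.
Put f3 (267 GB) in disk 2; 233 GB remain.
Put f4 (279 GB) in disk 3; 221 GB remain.
Put f5 (80 GB) in disk 3; 141 GB remain.
Put f6 (363 GB) in disk 4; 137 GB remain.
Put f7 (112 GB) in disk 4; 25 GB remain.
Put f8 (61 GB) in disk 5; 439 GB remain.
Put f9 (71 GB) in disk 5; 368 GB remain.
Put f10 (83 GB) in disk 5; 285 GB remain.
Put f11 (293 GB) in disk 6; 207 GB remain.
Final disks: [278,50] [267] [279,80] [363,112] [61,71,83] [293].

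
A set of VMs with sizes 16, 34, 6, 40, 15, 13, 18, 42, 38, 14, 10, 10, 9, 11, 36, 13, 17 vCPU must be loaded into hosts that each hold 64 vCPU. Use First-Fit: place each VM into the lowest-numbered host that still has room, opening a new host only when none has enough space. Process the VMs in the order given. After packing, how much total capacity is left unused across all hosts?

42

host 1: place 16 vCPU, 48 vCPU left
host 1: place 34 vCPU, 14 vCPU left
host 1: place 6 vCPU, 8 vCPU left
host 2: place 40 vCPU, 24 vCPU left
host 2: place 15 vCPU, 9 vCPU left
host 3: place 13 vCPU, 51 vCPU left
host 3: place 18 vCPU, 33 vCPU left
host 4: place 42 vCPU, 22 vCPU left
host 5: place 38 vCPU, 26 vCPU left
host 3: place 14 vCPU, 19 vCPU left
host 3: place 10 vCPU, 9 vCPU left
host 4: place 10 vCPU, 12 vCPU left
host 2: place 9 vCPU, 0 vCPU left
host 4: place 11 vCPU, 1 vCPU left
host 6: place 36 vCPU, 28 vCPU left
host 5: place 13 vCPU, 13 vCPU left
host 6: place 17 vCPU, 11 vCPU left
6 hosts × 64 vCPU = 384 vCPU; used 342 vCPU; unused 42 vCPU.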